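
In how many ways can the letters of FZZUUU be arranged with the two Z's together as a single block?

Treat the 2 copies of Z as a single block. The multiset to arrange is then {ZZ, F, U, U, U}, 5 items in all.
That gives (5)!/(3!) = 20 arrangements.

20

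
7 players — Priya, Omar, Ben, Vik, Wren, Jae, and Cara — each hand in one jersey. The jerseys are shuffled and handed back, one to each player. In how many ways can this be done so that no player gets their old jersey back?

1854

Let Aᵢ be the assignments in which player i gets their old jersey. We want the size of the complement of A₁∪…∪A_7.
By inclusion–exclusion this is Σ_{j=0}^{7} (−1)^j C(7,j)·(7−j)!.
Computing: 5040 − 5040 + 2520 − 840 + 210 − 42 + 7 − 1 = 1854.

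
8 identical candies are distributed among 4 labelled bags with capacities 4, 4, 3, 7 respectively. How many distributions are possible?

89

Without the upper bounds there are C(11,3) = 165 ways to split 8 among 4 bags.
Subtract solutions that violate a single cap (substitute x_i' = x_i − (cap_i+1)): x_1 ≥ 5 gives C(6,3) = 20; x_2 ≥ 5 gives C(6,3) = 20; x_3 ≥ 4 gives C(7,3) = 35; x_4 ≥ 8 gives C(3,3) = 1. Together 76.
No two caps can be exceeded simultaneously, so the pair terms are all 0.
By inclusion–exclusion the count is 165 − 76 + 0 = 89.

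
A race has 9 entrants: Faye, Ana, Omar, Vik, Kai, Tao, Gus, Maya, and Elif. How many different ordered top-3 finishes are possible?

504

There are 9 choices for 1st place, 8 for 2nd, and 7 for 3rd.
That gives 9 × 8 × 7 = 504.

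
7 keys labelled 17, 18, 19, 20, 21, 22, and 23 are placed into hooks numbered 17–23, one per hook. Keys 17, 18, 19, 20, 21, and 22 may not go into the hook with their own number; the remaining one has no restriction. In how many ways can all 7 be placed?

Let Aᵢ (for 17 ≤ i ≤ 22) be the placements that put key i in its forbidden hook. Any j of these fix j positions, leaving (7−j)! ways to fill the rest, and there are C(6,j) ways to pick which j.
By inclusion–exclusion, the number of valid placements is Σ_{j=0}^{6} (−1)^j C(6,j)·(7−j)!.
Computing: 5040 − 4320 + 1800 − 480 + 90 − 12 + 1 = 2119.

2119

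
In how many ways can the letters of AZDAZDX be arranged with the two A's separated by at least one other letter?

450

There are 7!/(2!·2!·2!) = 630 arrangements of AZDAZDX in total.
Arrangements with the A's together: treat AA as one letter, giving (6)!/(2!·2!) = 180.
Hence 630 − 180 = 450.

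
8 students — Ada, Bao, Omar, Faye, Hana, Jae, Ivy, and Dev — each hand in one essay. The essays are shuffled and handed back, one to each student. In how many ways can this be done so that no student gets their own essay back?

14833

Let Aᵢ be the assignments in which student i gets their own essay. We want the size of the complement of A₁∪…∪A_8.
By inclusion–exclusion this is Σ_{j=0}^{8} (−1)^j C(8,j)·(8−j)!.
Computing: 40320 − 40320 + 20160 − 6720 + 1680 − 336 + 56 − 8 + 1 = 14833.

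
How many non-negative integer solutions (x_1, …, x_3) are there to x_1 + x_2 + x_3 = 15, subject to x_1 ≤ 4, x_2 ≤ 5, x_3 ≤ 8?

Without the upper bounds there are C(17,2) = 136 ways to split 15 among 3 variables.
Subtract solutions that violate a single cap (substitute x_i' = x_i − (cap_i+1)): x_1 ≥ 5 gives C(12,2) = 66; x_2 ≥ 6 gives C(11,2) = 55; x_3 ≥ 9 gives C(8,2) = 28. Together 149.
Add back pairs where two caps are both exceeded: 15 + 3 + 1 = 19.
By inclusion–exclusion the count is 136 − 149 + 19 = 6.

6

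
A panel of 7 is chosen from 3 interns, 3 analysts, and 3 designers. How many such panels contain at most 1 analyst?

3

Split by how many analysts are chosen (0 through 1).
Sum: C(3,0)·C(6,7) + C(3,1)·C(6,6) = 0 + 3 = 3.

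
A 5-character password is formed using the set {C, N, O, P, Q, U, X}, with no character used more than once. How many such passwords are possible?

2520

Choose and order 5 of the 7 symbols: the first character has 7 options, the next 6, and so on down to 3.
7 × 6 × 5 × 4 × 3 = 2520.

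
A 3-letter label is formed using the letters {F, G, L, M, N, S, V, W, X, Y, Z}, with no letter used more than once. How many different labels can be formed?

This is a permutation of 3 out of 11: P(11,3) = 11!/8!.
That product is 11 × 10 × 9 = 990.

990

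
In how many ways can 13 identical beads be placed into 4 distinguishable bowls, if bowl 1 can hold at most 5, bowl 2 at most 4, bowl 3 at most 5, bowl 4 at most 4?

Without the upper bounds there are C(16,3) = 560 ways to split 13 among 4 bowls.
Subtract solutions that violate a single cap (substitute x_i' = x_i − (cap_i+1)): x_1 ≥ 6 gives C(10,3) = 120; x_2 ≥ 5 gives C(11,3) = 165; x_3 ≥ 6 gives C(10,3) = 120; x_4 ≥ 5 gives C(11,3) = 165. Together 570.
Add back pairs where two caps are both exceeded: 10 + 4 + 10 + 10 + 20 + 10 = 64.
By inclusion–exclusion the count is 560 − 570 + 64 = 54.

54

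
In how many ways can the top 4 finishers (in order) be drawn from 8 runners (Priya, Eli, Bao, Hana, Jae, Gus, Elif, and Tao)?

This is an ordered selection of 4 from 8: P(8,4).
That gives 8 × 7 × 6 × 5 = 1680.

1680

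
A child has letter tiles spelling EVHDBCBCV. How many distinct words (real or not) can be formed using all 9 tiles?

EVHDBCBCV has 9 letters with B appearing twice, C appearing twice, and V appearing twice.
Dividing 9! = 362880 by 2!·2!·2! = 8 for the repeated letters gives 45360.

45360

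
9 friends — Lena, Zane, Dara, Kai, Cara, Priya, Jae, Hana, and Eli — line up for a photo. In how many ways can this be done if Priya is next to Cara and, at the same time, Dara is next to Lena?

20160

Treat {Priya,Cara} as one block (2 orders) and {Dara,Lena} as another (2 orders).
That leaves 7 units to arrange: 2 × 2 × 7! = 4 × 5040 = 20160.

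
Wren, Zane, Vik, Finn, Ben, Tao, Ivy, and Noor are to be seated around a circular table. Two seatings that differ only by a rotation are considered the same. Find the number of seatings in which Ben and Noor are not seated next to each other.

3600

Without the restriction there are (7)! = 5040 seatings.
Those with Ben next to Noor: fuse the pair into one unit and seat 7 units around a circle — 2·(6)! = 1440.
Subtracting, 5040 − 1440 = 3600.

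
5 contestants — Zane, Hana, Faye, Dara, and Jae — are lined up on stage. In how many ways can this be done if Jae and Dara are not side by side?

Of the 5! = 120 arrangements, those with Jae and Dara adjacent number 2 × 4! = 48 (treat the pair as a block with 2 internal orders).
Complementary counting: 120 − 48 = 72.

72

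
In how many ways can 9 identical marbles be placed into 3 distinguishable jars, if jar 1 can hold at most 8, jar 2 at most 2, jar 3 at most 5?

17

By stars and bars, unrestricted non-negative solutions to x_1+…+x_3 = 9 number C(9+2,2) = 55.
Subtract solutions that violate a single cap (substitute x_i' = x_i − (cap_i+1)): x_1 ≥ 9 gives C(2,2) = 1; x_2 ≥ 3 gives C(8,2) = 28; x_3 ≥ 6 gives C(5,2) = 10. Together 39.
Add back pairs where two caps are both exceeded: 0 + 0 + 1 = 1.
By inclusion–exclusion the count is 55 − 39 + 1 = 17.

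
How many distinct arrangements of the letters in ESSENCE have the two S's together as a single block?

120

Treat the 2 copies of S as a single block. The multiset to arrange is then {SS, C, E, E, E, N}, 6 items in all.
That gives (6)!/(3!) = 120 arrangements.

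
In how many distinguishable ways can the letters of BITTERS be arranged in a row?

2520

Letter multiplicities in BITTERS: B×1, E×1, I×1, R×1, S×1, T×2.
The number of distinct arrangements is 7!/(2!) = 5040/2 = 2520.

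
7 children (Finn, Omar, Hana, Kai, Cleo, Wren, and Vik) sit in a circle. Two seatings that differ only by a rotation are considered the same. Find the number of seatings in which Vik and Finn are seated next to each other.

Glue Vik and Finn into a block (2 internal orders). Seating 6 units around a circle gives (5)! arrangements.
So 2 × (5)! = 2 × 120 = 240.

240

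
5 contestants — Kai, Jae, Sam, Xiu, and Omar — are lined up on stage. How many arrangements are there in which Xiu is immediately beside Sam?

Treat {Xiu, Sam} as a single unit. There are 4 units to order, and the pair itself can be ordered 2 ways.
So the count is 2·(4)! = 48.

48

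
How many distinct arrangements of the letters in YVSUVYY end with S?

60

With the last slot taken by S, it remains to arrange the other 6 letters (YVUVYY).
Those 6 letters have V appearing twice and Y appearing 3 times, giving (6)!/(3!·2!) = 60.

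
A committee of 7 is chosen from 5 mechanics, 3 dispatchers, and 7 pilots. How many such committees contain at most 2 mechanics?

Split by how many mechanics are chosen (0 through 2).
Sum: C(5,0)·C(10,7) + C(5,1)·C(10,6) + C(5,2)·C(10,5) = 120 + 1050 + 2520 = 3690.

3690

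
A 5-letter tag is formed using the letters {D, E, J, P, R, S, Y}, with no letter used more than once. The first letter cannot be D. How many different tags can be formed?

The first letter has 7−1 = 6 choices (anything except D).
The remaining 4 letters are filled from the other 6 symbols without repetition: 6 × 5 × 4 × 3 = 360.
Total: 6 × 360 = 2160.

2160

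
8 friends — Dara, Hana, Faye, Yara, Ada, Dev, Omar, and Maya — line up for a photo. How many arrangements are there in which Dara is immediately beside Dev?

10080

Glue Dara and Dev into one block (2 internal orders), leaving 7 units to arrange in a row.
That gives 2 × 7! = 2 × 5040 = 10080.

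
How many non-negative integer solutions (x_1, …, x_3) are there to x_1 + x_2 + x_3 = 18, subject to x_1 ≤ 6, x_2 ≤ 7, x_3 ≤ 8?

10

Ignoring the caps, the number of non-negative solutions to x_1+…+x_3 = 18 is C(20,2) = 190.
Subtract solutions that violate a single cap (substitute x_i' = x_i − (cap_i+1)): x_1 ≥ 7 gives C(13,2) = 78; x_2 ≥ 8 gives C(12,2) = 66; x_3 ≥ 9 gives C(11,2) = 55. Together 199.
Add back pairs where two caps are both exceeded: 10 + 6 + 3 = 19.
By inclusion–exclusion the count is 190 − 199 + 19 = 10.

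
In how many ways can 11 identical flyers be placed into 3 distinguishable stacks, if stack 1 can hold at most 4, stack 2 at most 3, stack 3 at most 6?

Without the upper bounds there are C(13,2) = 78 ways to split 11 among 3 stacks.
Subtract solutions that violate a single cap (substitute x_i' = x_i − (cap_i+1)): x_1 ≥ 5 gives C(8,2) = 28; x_2 ≥ 4 gives C(9,2) = 36; x_3 ≥ 7 gives C(6,2) = 15. Together 79.
Add back pairs where two caps are both exceeded: 6 + 0 + 1 = 7.
By inclusion–exclusion the count is 78 − 79 + 7 = 6.

6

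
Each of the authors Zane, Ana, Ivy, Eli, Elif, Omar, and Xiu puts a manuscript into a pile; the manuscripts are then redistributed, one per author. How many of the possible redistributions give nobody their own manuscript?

1854

This is the derangement count D_7: permutations of 7 items with no fixed point.
By inclusion–exclusion this is Σ_{j=0}^{7} (−1)^j C(7,j)·(7−j)!.
Computing: 5040 − 5040 + 2520 − 840 + 210 − 42 + 7 − 1 = 1854.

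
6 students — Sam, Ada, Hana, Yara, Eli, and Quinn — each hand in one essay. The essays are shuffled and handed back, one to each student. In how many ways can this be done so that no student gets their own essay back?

265

Count assignments avoiding every fixed point. For any j of the 6 students fixed to their own essay, the other 6−j can be arranged in (6−j)! ways.
By inclusion–exclusion this is Σ_{j=0}^{6} (−1)^j C(6,j)·(6−j)!.
Computing: 720 − 720 + 360 − 120 + 30 − 6 + 1 = 265.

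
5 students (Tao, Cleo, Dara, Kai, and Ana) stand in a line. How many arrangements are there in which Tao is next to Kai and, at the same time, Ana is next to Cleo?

Treat {Tao,Kai} as one block (2 orders) and {Ana,Cleo} as another (2 orders).
That leaves 3 units to arrange: 2 × 2 × 3! = 4 × 6 = 24.

24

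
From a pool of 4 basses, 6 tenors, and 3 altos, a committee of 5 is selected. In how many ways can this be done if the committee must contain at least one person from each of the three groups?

With no constraint there are C(13,5) = 1287 possible selections.
Selections missing a whole group: no basses → C(9,5) = 126; no tenors → C(7,5) = 21; no altos → C(10,5) = 252.
Add back selections omitting two groups (i.e. drawn from a single group): C(4,5) + C(6,5) + C(3,5) = 6.
By inclusion–exclusion: 1287 − 399 + 6 = 894.

894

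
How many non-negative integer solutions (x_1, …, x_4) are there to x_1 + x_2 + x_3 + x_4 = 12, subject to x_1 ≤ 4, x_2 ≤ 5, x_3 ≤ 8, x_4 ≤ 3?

100

Ignoring the caps, the number of non-negative solutions to x_1+…+x_4 = 12 is C(15,3) = 455.
Subtract solutions that violate a single cap (substitute x_i' = x_i − (cap_i+1)): x_1 ≥ 5 gives C(10,3) = 120; x_2 ≥ 6 gives C(9,3) = 84; x_3 ≥ 9 gives C(6,3) = 20; x_4 ≥ 4 gives C(11,3) = 165. Together 389.
Add back pairs where two caps are both exceeded: 4 + 0 + 20 + 0 + 10 + 0 = 34.
By inclusion–exclusion the count is 455 − 389 + 34 = 100.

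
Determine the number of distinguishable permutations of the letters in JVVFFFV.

The 7 letters of JVVFFFV have repeats: F appearing 3 times and V appearing 3 times.
So there are 7! / (3!·3!) = 140 distinguishable arrangements.

140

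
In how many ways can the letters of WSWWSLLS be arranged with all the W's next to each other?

Treat the 3 copies of W as a single block. The multiset to arrange is then {WWW, L, L, S, S, S}, 6 items in all.
That gives (6)!/(3!·2!) = 60 arrangements.

60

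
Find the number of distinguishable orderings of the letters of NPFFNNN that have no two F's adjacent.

75

There are 7!/(4!·2!) = 105 arrangements of NPFFNNN in total.
If the two F's are adjacent, glue them into one block, leaving 6 items to arrange: (6)!/(4!) = 30 ways.
Subtracting, 105 − 30 = 75 arrangements keep the F's apart.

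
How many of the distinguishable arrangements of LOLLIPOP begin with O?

420

With the first slot taken by O, it remains to arrange the other 7 letters (LLLIPOP).
Those 7 letters have L appearing 3 times and P appearing twice, giving (7)!/(3!·2!) = 420.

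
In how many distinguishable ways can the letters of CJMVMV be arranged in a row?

CJMVMV has 6 letters with M appearing twice and V appearing twice.
So there are 6! / (2!·2!) = 180 distinguishable arrangements.

180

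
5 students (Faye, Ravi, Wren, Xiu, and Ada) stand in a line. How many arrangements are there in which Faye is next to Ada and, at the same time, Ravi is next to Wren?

24

Treat {Faye,Ada} as one block (2 orders) and {Ravi,Wren} as another (2 orders).
That leaves 3 units to arrange: 2 × 2 × 3! = 4 × 6 = 24.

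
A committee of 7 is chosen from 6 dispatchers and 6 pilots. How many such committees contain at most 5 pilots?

Split by how many pilots are chosen (0 through 5).
Sum: C(6,0)·C(6,7) + C(6,1)·C(6,6) + C(6,2)·C(6,5) + C(6,3)·C(6,4) + C(6,4)·C(6,3) + C(6,5)·C(6,2) = 0 + 6 + 90 + 300 + 300 + 90 = 786.

786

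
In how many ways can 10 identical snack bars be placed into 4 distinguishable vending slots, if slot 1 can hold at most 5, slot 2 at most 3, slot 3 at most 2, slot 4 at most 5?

42

Ignoring the caps, the number of non-negative solutions to x_1+…+x_4 = 10 is C(13,3) = 286.
Subtract solutions that violate a single cap (substitute x_i' = x_i − (cap_i+1)): x_1 ≥ 6 gives C(7,3) = 35; x_2 ≥ 4 gives C(9,3) = 84; x_3 ≥ 3 gives C(10,3) = 120; x_4 ≥ 6 gives C(7,3) = 35. Together 274.
Add back pairs where two caps are both exceeded: 1 + 4 + 0 + 20 + 1 + 4 = 30.
By inclusion–exclusion the count is 286 − 274 + 30 = 42.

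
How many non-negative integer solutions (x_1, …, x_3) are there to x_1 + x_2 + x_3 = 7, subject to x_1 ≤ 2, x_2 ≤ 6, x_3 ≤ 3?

11

Without the upper bounds there are C(9,2) = 36 ways to split 7 among 3 variables.
Subtract solutions that violate a single cap (substitute x_i' = x_i − (cap_i+1)): x_1 ≥ 3 gives C(6,2) = 15; x_2 ≥ 7 gives C(2,2) = 1; x_3 ≥ 4 gives C(5,2) = 10. Together 26.
Add back pairs where two caps are both exceeded: 0 + 1 + 0 = 1.
By inclusion–exclusion the count is 36 − 26 + 1 = 11.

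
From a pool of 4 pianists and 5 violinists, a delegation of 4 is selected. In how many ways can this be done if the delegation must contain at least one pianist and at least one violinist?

With no constraint there are C(9,4) = 126 possible selections.
Selections missing a whole group: no pianists → C(5,4) = 5; no violinists → C(4,4) = 1.
Both groups omitted at once is impossible, so 126 − 6 = 120.

120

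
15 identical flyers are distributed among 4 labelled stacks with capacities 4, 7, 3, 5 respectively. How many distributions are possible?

Without the upper bounds there are C(18,3) = 816 ways to split 15 among 4 stacks.
Subtract solutions that violate a single cap (substitute x_i' = x_i − (cap_i+1)): x_1 ≥ 5 gives C(13,3) = 286; x_2 ≥ 8 gives C(10,3) = 120; x_3 ≥ 4 gives C(14,3) = 364; x_4 ≥ 6 gives C(12,3) = 220. Together 990.
Add back pairs where two caps are both exceeded: 10 + 84 + 35 + 20 + 4 + 56 = 209.
Subtract triples: 0 + 0 + 1 + 0 = 1.
By inclusion–exclusion the count is 816 − 990 + 209 − 1 = 34.

34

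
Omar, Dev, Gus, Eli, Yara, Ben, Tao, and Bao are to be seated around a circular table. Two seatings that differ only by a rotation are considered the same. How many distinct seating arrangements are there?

Around a circle, 8 distinct people have 8!/8 = (7)! = 5040 rotationally distinct seatings.

5040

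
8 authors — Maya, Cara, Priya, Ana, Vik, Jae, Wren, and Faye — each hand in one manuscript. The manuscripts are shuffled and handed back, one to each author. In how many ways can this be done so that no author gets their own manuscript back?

Count assignments avoiding every fixed point. For any j of the 8 authors fixed to their own manuscript, the other 8−j can be arranged in (8−j)! ways.
By inclusion–exclusion this is Σ_{j=0}^{8} (−1)^j C(8,j)·(8−j)!.
Computing: 40320 − 40320 + 20160 − 6720 + 1680 − 336 + 56 − 8 + 1 = 14833.

14833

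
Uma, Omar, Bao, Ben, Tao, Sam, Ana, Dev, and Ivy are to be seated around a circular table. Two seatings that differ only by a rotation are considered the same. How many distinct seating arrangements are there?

40320

Seat Uma anywhere (absorbing the rotational symmetry), then permute the other 8: (8)! = 40320.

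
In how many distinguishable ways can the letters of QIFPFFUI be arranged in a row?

Letter multiplicities in QIFPFFUI: F×3, I×2, P×1, Q×1, U×1.
So there are 8! / (3!·2!) = 3360 distinguishable arrangements.

3360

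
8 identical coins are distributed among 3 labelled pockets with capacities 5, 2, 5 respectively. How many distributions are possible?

Without the upper bounds there are C(10,2) = 45 ways to split 8 among 3 pockets.
Subtract solutions that violate a single cap (substitute x_i' = x_i − (cap_i+1)): x_1 ≥ 6 gives C(4,2) = 6; x_2 ≥ 3 gives C(7,2) = 21; x_3 ≥ 6 gives C(4,2) = 6. Together 33.
No two caps can be exceeded simultaneously, so the pair terms are all 0.
By inclusion–exclusion the count is 45 − 33 + 0 = 12.

12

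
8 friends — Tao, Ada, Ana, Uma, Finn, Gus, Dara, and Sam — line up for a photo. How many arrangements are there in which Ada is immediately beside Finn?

Place the 6 others and the Ada-Finn pair as 7 objects in a line; the pair has 2 internal arrangements.
That gives 2 × 7! = 2 × 5040 = 10080.

10080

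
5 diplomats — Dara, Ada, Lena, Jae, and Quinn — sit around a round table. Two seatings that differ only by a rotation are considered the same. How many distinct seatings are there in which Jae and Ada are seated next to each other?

Treat {Jae, Ada} as one unit (2 internal orders) and seat the resulting 4 units around the table: (3)! circular arrangements.
So 2 × (3)! = 2 × 6 = 12.

12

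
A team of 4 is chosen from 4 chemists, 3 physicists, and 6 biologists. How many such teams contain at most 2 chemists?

678

Split by how many chemists are chosen (0 through 2).
Sum: C(4,0)·C(9,4) + C(4,1)·C(9,3) + C(4,2)·C(9,2) = 126 + 336 + 216 = 678.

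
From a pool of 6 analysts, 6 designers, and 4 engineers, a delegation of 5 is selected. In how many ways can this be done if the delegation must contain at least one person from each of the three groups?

3084

Total 5-person selections from all 16: C(16,5) = 4368.
Subtract selections that omit an entire group: no analysts → C(10,5) = 252; no designers → C(10,5) = 252; no engineers → C(12,5) = 792.
Add back selections omitting two groups (i.e. drawn from a single group): C(6,5) + C(6,5) + C(4,5) = 12.
By inclusion–exclusion: 4368 − 1296 + 12 = 3084.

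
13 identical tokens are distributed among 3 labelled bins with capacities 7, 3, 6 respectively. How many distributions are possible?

10

Ignoring the caps, the number of non-negative solutions to x_1+…+x_3 = 13 is C(15,2) = 105.
Subtract solutions that violate a single cap (substitute x_i' = x_i − (cap_i+1)): x_1 ≥ 8 gives C(7,2) = 21; x_2 ≥ 4 gives C(11,2) = 55; x_3 ≥ 7 gives C(8,2) = 28. Together 104.
Add back pairs where two caps are both exceeded: 3 + 0 + 6 = 9.
By inclusion–exclusion the count is 105 − 104 + 9 = 10.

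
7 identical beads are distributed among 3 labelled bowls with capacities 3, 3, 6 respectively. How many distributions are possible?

15

By stars and bars, unrestricted non-negative solutions to x_1+…+x_3 = 7 number C(7+2,2) = 36.
Subtract solutions that violate a single cap (substitute x_i' = x_i − (cap_i+1)): x_1 ≥ 4 gives C(5,2) = 10; x_2 ≥ 4 gives C(5,2) = 10; x_3 ≥ 7 gives C(2,2) = 1. Together 21.
No two caps can be exceeded simultaneously, so the pair terms are all 0.
By inclusion–exclusion the count is 36 − 21 + 0 = 15.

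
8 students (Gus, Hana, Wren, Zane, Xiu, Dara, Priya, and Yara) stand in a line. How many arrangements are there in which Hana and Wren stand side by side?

10080

Treat {Hana, Wren} as a single unit. There are 7 units to order, and the pair itself can be ordered 2 ways.
That gives 2 × 7! = 2 × 5040 = 10080.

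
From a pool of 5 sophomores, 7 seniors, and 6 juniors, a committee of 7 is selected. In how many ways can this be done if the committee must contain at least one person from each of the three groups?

28987

Total 7-person selections from all 18: C(18,7) = 31824.
Selections missing a whole group: no sophomores → C(13,7) = 1716; no seniors → C(11,7) = 330; no juniors → C(12,7) = 792.
Add back selections omitting two groups (i.e. drawn from a single group): C(5,7) + C(7,7) + C(6,7) = 1.
By inclusion–exclusion: 31824 − 2838 + 1 = 28987.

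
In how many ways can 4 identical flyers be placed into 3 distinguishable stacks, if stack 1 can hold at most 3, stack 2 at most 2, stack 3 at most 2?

Without the upper bounds there are C(6,2) = 15 ways to split 4 among 3 stacks.
Subtract solutions that violate a single cap (substitute x_i' = x_i − (cap_i+1)): x_1 ≥ 4 gives C(2,2) = 1; x_2 ≥ 3 gives C(3,2) = 3; x_3 ≥ 3 gives C(3,2) = 3. Together 7.
No two caps can be exceeded simultaneously, so the pair terms are all 0.
By inclusion–exclusion the count is 15 − 7 + 0 = 8.

8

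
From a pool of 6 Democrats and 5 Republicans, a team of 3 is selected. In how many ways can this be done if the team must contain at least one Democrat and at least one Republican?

Unrestricted: C(11,3) = 165 ways to pick any 3 of the 11.
Subtract selections that omit an entire group: no Democrats → C(5,3) = 10; no Republicans → C(6,3) = 20.
Both groups omitted at once is impossible, so 165 − 30 = 135.

135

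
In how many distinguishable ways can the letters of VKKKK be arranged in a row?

VKKKK has 5 letters with K appearing 4 times.
So there are 5! / (4!) = 5 distinguishable arrangements.

5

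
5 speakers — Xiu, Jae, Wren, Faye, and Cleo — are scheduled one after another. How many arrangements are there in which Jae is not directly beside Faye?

There are 5! = 120 arrangements in all. If Jae and Faye are adjacent, merging them into one block gives 2·(4)! = 48 arrangements.
So 120 − 48 = 72 arrangements keep them apart.

72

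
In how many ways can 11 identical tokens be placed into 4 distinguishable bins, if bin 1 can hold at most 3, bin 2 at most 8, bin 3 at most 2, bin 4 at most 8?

Without the upper bounds there are C(14,3) = 364 ways to split 11 among 4 bins.
Subtract solutions that violate a single cap (substitute x_i' = x_i − (cap_i+1)): x_1 ≥ 4 gives C(10,3) = 120; x_2 ≥ 9 gives C(5,3) = 10; x_3 ≥ 3 gives C(11,3) = 165; x_4 ≥ 9 gives C(5,3) = 10. Together 305.
Add back pairs where two caps are both exceeded: 0 + 35 + 0 + 0 + 0 + 0 = 35.
By inclusion–exclusion the count is 364 − 305 + 35 = 94.

94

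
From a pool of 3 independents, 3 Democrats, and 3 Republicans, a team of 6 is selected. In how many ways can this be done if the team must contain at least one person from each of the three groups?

81

Total 6-person selections from all 9: C(9,6) = 84.
Selections missing a whole group: no independents → C(6,6) = 1; no Democrats → C(6,6) = 1; no Republicans → C(6,6) = 1.
Add back selections omitting two groups (i.e. drawn from a single group): C(3,6) + C(3,6) + C(3,6) = 0.
By inclusion–exclusion: 84 − 3 + 0 = 81.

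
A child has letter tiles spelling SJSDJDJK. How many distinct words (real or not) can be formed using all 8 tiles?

1680

SJSDJDJK has 8 letters with D appearing twice, J appearing 3 times, and S appearing twice.
So there are 8! / (3!·2!·2!) = 1680 distinguishable arrangements.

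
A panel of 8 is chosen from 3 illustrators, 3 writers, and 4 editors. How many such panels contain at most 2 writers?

24

Split by how many writers are chosen (0 through 2).
Sum: C(3,0)·C(7,8) + C(3,1)·C(7,7) + C(3,2)·C(7,6) = 0 + 3 + 21 = 24.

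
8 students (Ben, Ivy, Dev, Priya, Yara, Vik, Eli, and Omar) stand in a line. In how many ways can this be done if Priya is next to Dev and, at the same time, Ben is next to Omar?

2880

Treat {Priya,Dev} as one block (2 orders) and {Ben,Omar} as another (2 orders).
That leaves 6 units to arrange: 2 × 2 × 6! = 4 × 720 = 2880.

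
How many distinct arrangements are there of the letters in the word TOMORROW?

3360

Letter multiplicities in TOMORROW: M×1, O×3, R×2, T×1, W×1.
So there are 8! / (3!·2!) = 3360 distinguishable arrangements.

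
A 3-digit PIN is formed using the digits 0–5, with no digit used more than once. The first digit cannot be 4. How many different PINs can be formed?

100

The first digit has 6−1 = 5 choices (anything except 4).
The remaining 2 digits are filled from the other 5 symbols without repetition: 5 × 4 = 20.
Total: 5 × 20 = 100.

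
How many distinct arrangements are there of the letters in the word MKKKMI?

60

MKKKMI has 6 letters with K appearing 3 times and M appearing twice.
Dividing 6! = 720 by 3!·2! = 12 for the repeated letters gives 60.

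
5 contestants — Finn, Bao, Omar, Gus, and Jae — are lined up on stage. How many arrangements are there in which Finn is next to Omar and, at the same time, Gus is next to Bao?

24

Treat {Finn,Omar} as one block (2 orders) and {Gus,Bao} as another (2 orders).
That leaves 3 units to arrange: 2 × 2 × 3! = 4 × 6 = 24.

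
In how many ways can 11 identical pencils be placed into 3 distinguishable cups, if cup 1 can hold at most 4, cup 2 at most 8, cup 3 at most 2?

By stars and bars, unrestricted non-negative solutions to x_1+…+x_3 = 11 number C(11+2,2) = 78.
Subtract solutions that violate a single cap (substitute x_i' = x_i − (cap_i+1)): x_1 ≥ 5 gives C(8,2) = 28; x_2 ≥ 9 gives C(4,2) = 6; x_3 ≥ 3 gives C(10,2) = 45. Together 79.
Add back pairs where two caps are both exceeded: 0 + 10 + 0 = 10.
By inclusion–exclusion the count is 78 − 79 + 10 = 9.

9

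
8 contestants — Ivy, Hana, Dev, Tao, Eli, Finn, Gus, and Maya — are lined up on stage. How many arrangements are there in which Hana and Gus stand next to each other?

Place the 6 others and the Hana-Gus pair as 7 objects in a line; the pair has 2 internal arrangements.
That gives 2 × 7! = 2 × 5040 = 10080.

10080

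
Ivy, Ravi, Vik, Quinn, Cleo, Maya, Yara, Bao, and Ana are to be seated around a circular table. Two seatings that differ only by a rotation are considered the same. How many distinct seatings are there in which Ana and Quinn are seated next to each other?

Treat {Ana, Quinn} as one unit (2 internal orders) and seat the resulting 8 units around the table: (7)! circular arrangements.
So 2 × (7)! = 2 × 5040 = 10080.

10080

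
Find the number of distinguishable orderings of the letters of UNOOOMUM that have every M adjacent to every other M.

420

Treat the 2 copies of M as a single block. The multiset to arrange is then {MM, N, O, O, O, U, U}, 7 items in all.
That gives (7)!/(3!·2!) = 420 arrangements.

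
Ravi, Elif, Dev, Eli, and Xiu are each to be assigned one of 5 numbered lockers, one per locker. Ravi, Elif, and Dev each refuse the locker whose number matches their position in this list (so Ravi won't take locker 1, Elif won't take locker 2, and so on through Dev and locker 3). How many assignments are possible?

Let Aᵢ (for i ∈ {1, 2, 3}) be the placements that put person i in their forbidden locker. Any j of these fix j positions, leaving (5−j)! ways to fill the rest, and there are C(3,j) ways to pick which j.
By inclusion–exclusion, the number of valid placements is Σ_{j=0}^{3} (−1)^j C(3,j)·(5−j)!.
Computing: 120 − 72 + 18 − 2 = 64.

64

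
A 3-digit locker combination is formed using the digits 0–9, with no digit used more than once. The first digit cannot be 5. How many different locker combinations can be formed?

648

The first digit has 10−1 = 9 choices (anything except 5).
The remaining 2 digits are filled from the other 9 symbols without repetition: 9 × 8 = 72.
Total: 9 × 72 = 648.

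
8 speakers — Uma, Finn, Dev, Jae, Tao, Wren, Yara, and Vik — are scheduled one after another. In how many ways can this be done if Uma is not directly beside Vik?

30240

There are 8! = 40320 arrangements in all. If Uma and Vik are adjacent, merging them into one block gives 2·(7)! = 10080 arrangements.
So 40320 − 10080 = 30240 arrangements keep them apart.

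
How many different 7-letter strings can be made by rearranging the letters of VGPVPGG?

210

The 7 letters of VGPVPGG have repeats: G appearing 3 times, P appearing twice, and V appearing twice.
So there are 7! / (3!·2!·2!) = 210 distinguishable arrangements.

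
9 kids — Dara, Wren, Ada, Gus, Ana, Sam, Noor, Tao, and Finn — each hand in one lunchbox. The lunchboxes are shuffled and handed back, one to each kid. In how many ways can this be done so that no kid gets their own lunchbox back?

Count assignments avoiding every fixed point. For any j of the 9 kids fixed to their own lunchbox, the other 9−j can be arranged in (9−j)! ways.
By inclusion–exclusion this is Σ_{j=0}^{9} (−1)^j C(9,j)·(9−j)!.
Computing: 362880 − 362880 + 181440 − 60480 + 15120 − 3024 + 504 − 72 + 9 − 1 = 133496.

133496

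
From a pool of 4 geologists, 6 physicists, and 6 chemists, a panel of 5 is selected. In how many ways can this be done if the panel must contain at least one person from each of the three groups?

3084

With no constraint there are C(16,5) = 4368 possible selections.
Subtract selections that omit an entire group: no geologists → C(12,5) = 792; no physicists → C(10,5) = 252; no chemists → C(10,5) = 252.
Add back selections omitting two groups (i.e. drawn from a single group): C(4,5) + C(6,5) + C(6,5) = 12.
By inclusion–exclusion: 4368 − 1296 + 12 = 3084.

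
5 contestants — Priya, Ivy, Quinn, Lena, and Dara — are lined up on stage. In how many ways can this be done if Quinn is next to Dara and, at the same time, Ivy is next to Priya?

24

Treat {Quinn,Dara} as one block (2 orders) and {Ivy,Priya} as another (2 orders).
That leaves 3 units to arrange: 2 × 2 × 3! = 4 × 6 = 24.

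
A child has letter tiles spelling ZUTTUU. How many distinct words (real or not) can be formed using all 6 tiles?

The 6 letters of ZUTTUU have repeats: T appearing twice and U appearing 3 times.
So there are 6! / (3!·2!) = 60 distinguishable arrangements.

60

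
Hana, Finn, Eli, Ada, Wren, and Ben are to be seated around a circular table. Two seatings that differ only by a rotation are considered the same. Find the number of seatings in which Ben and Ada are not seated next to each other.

All circular seatings of 6 people number (5)! = 120.
Seatings with Ben beside Ada: treat them as a block with 2 internal orders, giving 2 × (4)! = 48.
Subtracting, 120 − 48 = 72.

72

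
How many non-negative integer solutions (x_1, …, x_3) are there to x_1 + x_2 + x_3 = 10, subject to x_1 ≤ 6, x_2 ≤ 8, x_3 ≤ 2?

18

Ignoring the caps, the number of non-negative solutions to x_1+…+x_3 = 10 is C(12,2) = 66.
Subtract solutions that violate a single cap (substitute x_i' = x_i − (cap_i+1)): x_1 ≥ 7 gives C(5,2) = 10; x_2 ≥ 9 gives C(3,2) = 3; x_3 ≥ 3 gives C(9,2) = 36. Together 49.
Add back pairs where two caps are both exceeded: 0 + 1 + 0 = 1.
By inclusion–exclusion the count is 66 − 49 + 1 = 18.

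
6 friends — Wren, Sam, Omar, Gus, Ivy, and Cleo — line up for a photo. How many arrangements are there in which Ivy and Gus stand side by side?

Treat {Ivy, Gus} as a single unit. There are 5 units to order, and the pair itself can be ordered 2 ways.
So the count is 2·(5)! = 240.

240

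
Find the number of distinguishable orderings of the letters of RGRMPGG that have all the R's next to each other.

120

Treat the 2 copies of R as a single block. The multiset to arrange is then {RR, G, G, G, M, P}, 6 items in all.
That gives (6)!/(3!) = 120 arrangements.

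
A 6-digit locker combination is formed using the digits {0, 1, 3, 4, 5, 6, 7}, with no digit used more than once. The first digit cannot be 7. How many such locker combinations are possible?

4320

The first digit has 7−1 = 6 choices (anything except 7).
The remaining 5 digits are filled from the other 6 symbols without repetition: 6 × 5 × 4 × 3 × 2 = 720.
Total: 6 × 720 = 4320.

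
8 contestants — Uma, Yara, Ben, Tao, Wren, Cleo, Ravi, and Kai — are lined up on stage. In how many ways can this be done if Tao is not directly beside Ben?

30240

There are 8! = 40320 arrangements in all. If Tao and Ben are adjacent, merging them into one block gives 2·(7)! = 10080 arrangements.
So 40320 − 10080 = 30240 arrangements keep them apart.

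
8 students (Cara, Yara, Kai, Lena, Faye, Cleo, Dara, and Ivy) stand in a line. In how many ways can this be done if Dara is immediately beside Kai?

10080

Glue Dara and Kai into one block (2 internal orders), leaving 7 units to arrange in a row.
So the count is 2·(7)! = 10080.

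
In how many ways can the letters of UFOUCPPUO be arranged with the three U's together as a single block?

1260

Treat the 3 copies of U as a single block. The multiset to arrange is then {UUU, C, F, O, O, P, P}, 7 items in all.
That gives (7)!/(2!·2!) = 1260 arrangements.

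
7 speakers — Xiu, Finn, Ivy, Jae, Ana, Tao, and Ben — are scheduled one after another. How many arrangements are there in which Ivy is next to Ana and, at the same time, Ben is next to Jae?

480

Treat {Ivy,Ana} as one block (2 orders) and {Ben,Jae} as another (2 orders).
That leaves 5 units to arrange: 2 × 2 × 5! = 4 × 120 = 480.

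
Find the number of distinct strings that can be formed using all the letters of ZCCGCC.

30

Letter multiplicities in ZCCGCC: C×4, G×1, Z×1.
The number of distinct arrangements is 6!/(4!) = 720/24 = 30.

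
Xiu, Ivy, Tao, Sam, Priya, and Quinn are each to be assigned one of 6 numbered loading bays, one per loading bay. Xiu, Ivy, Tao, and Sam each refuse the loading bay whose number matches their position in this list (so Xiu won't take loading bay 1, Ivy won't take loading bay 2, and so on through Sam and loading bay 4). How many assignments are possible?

362

Let Aᵢ (for 1 ≤ i ≤ 4) be the placements that put person i in their forbidden loading bay. Any j of these fix j positions, leaving (6−j)! ways to fill the rest, and there are C(4,j) ways to pick which j.
By inclusion–exclusion, the number of valid placements is Σ_{j=0}^{4} (−1)^j C(4,j)·(6−j)!.
Computing: 720 − 480 + 144 − 24 + 2 = 362.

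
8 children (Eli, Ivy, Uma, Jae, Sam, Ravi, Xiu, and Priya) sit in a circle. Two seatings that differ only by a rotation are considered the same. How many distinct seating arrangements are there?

Around a circle, 8 distinct people have 8!/8 = (7)! = 5040 rotationally distinct seatings.

5040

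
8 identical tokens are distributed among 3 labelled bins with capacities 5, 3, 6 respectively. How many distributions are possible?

21

Ignoring the caps, the number of non-negative solutions to x_1+…+x_3 = 8 is C(10,2) = 45.
Subtract solutions that violate a single cap (substitute x_i' = x_i − (cap_i+1)): x_1 ≥ 6 gives C(4,2) = 6; x_2 ≥ 4 gives C(6,2) = 15; x_3 ≥ 7 gives C(3,2) = 3. Together 24.
No two caps can be exceeded simultaneously, so the pair terms are all 0.
By inclusion–exclusion the count is 45 − 24 + 0 = 21.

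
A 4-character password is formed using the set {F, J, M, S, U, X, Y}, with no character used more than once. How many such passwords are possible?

With no repetition, fill the 4 characters in order: 7 choices, then 6, down to 4.
That product is 7 × 6 × 5 × 4 = 840.

840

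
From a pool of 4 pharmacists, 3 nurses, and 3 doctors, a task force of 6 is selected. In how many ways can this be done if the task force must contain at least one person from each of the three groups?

With no constraint there are C(10,6) = 210 possible selections.
Subtract selections that omit an entire group: no pharmacists → C(6,6) = 1; no nurses → C(7,6) = 7; no doctors → C(7,6) = 7.
Add back selections omitting two groups (i.e. drawn from a single group): C(4,6) + C(3,6) + C(3,6) = 0.
By inclusion–exclusion: 210 − 15 + 0 = 195.

195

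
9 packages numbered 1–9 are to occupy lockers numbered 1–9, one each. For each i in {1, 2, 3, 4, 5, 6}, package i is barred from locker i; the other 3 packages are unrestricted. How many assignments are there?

Let Aᵢ (for 1 ≤ i ≤ 6) be the placements that put package i in its forbidden locker. Any j of these fix j positions, leaving (9−j)! ways to fill the rest, and there are C(6,j) ways to pick which j.
By inclusion–exclusion, the number of valid placements is Σ_{j=0}^{6} (−1)^j C(6,j)·(9−j)!.
Computing: 362880 − 241920 + 75600 − 14400 + 1800 − 144 + 6 = 183822.

183822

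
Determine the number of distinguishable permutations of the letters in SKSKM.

Letter multiplicities in SKSKM: K×2, M×1, S×2.
Dividing 5! = 120 by 2!·2! = 4 for the repeated letters gives 30.

30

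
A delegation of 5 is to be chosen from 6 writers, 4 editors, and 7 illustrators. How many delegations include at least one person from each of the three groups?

With no constraint there are C(17,5) = 6188 possible selections.
Subtract selections that omit an entire group: no writers → C(11,5) = 462; no editors → C(13,5) = 1287; no illustrators → C(10,5) = 252.
Add back selections omitting two groups (i.e. drawn from a single group): C(6,5) + C(4,5) + C(7,5) = 27.
By inclusion–exclusion: 6188 − 2001 + 27 = 4214.

4214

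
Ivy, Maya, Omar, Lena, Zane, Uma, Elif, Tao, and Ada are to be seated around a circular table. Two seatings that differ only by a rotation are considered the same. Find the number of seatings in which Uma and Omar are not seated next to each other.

30240

All circular seatings of 9 people number (8)! = 40320.
Seatings with Uma beside Omar: treat them as a block with 2 internal orders, giving 2 × (7)! = 10080.
Subtracting, 40320 − 10080 = 30240.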